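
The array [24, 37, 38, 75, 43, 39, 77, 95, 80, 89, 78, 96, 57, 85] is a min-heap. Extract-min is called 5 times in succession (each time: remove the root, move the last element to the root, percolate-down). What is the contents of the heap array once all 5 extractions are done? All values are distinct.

[57, 75, 77, 80, 78, 96, 89, 95, 85]

extract-min #1 returns 24:
  remove root 24; move last element 85 to root → [85, 37, 38, 75, 43, 39, 77, 95, 80, 89, 78, 96, 57]
  85 vs smaller child 37 at index 1, swap → [37, 85, 38, 75, 43, 39, 77, 95, 80, 89, 78, 96, 57]
  85 vs smaller child 43 at index 4, swap → [37, 43, 38, 75, 85, 39, 77, 95, 80, 89, 78, 96, 57]
  85 vs smaller child 78 at index 10, swap → [37, 43, 38, 75, 78, 39, 77, 95, 80, 89, 85, 96, 57]
extract-min #2 returns 37:
  remove root 37; move last element 57 to root → [57, 43, 38, 75, 78, 39, 77, 95, 80, 89, 85, 96]
  57 vs smaller child 38 at index 2, swap → [38, 43, 57, 75, 78, 39, 77, 95, 80, 89, 85, 96]
  57 vs smaller child 39 at index 5, swap → [38, 43, 39, 75, 78, 57, 77, 95, 80, 89, 85, 96]
extract-min #3 returns 38:
  remove root 38; move last element 96 to root → [96, 43, 39, 75, 78, 57, 77, 95, 80, 89, 85]
  96 vs smaller child 39 at index 2, swap → [39, 43, 96, 75, 78, 57, 77, 95, 80, 89, 85]
  96 vs smaller child 57 at index 5, swap → [39, 43, 57, 75, 78, 96, 77, 95, 80, 89, 85]
extract-min #4 returns 39:
  remove root 39; move last element 85 to root → [85, 43, 57, 75, 78, 96, 77, 95, 80, 89]
  85 vs smaller child 43 at index 1, swap → [43, 85, 57, 75, 78, 96, 77, 95, 80, 89]
  85 vs smaller child 75 at index 3, swap → [43, 75, 57, 85, 78, 96, 77, 95, 80, 89]
  85 vs smaller child 80 at index 8, swap → [43, 75, 57, 80, 78, 96, 77, 95, 85, 89]
extract-min #5 returns 43:
  remove root 43; move last element 89 to root → [89, 75, 57, 80, 78, 96, 77, 95, 85]
  89 vs smaller child 57 at index 2, swap → [57, 75, 89, 80, 78, 96, 77, 95, 85]
  89 vs smaller child 77 at index 6, swap → [57, 75, 77, 80, 78, 96, 89, 95, 85]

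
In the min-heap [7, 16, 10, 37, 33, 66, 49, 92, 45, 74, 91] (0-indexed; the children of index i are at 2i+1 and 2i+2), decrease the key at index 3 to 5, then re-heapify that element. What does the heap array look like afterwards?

[5, 7, 10, 16, 33, 66, 49, 92, 45, 74, 91]

set index 3 from 37 to 5 → [7, 16, 10, 5, 33, 66, 49, 92, 45, 74, 91]
5 < parent 16 at index 1, swap → [7, 5, 10, 16, 33, 66, 49, 92, 45, 74, 91]
5 < parent 7 at index 0, swap → [5, 7, 10, 16, 33, 66, 49, 92, 45, 74, 91]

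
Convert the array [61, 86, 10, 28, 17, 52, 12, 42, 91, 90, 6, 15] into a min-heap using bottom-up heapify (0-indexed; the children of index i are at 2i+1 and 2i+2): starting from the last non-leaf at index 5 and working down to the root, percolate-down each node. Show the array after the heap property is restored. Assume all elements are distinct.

[6, 17, 10, 28, 61, 15, 12, 42, 91, 90, 86, 52]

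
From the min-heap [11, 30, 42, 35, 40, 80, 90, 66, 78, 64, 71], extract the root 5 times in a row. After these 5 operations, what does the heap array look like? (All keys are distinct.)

extract-min #1 returns 11:
  remove root 11; move last element 71 to root → [71, 30, 42, 35, 40, 80, 90, 66, 78, 64]
  71 vs smaller child 30 at index 1, swap → [30, 71, 42, 35, 40, 80, 90, 66, 78, 64]
  71 vs smaller child 35 at index 3, swap → [30, 35, 42, 71, 40, 80, 90, 66, 78, 64]
  71 vs smaller child 66 at index 7, swap → [30, 35, 42, 66, 40, 80, 90, 71, 78, 64]
extract-min #2 returns 30:
  remove root 30; move last element 64 to root → [64, 35, 42, 66, 40, 80, 90, 71, 78]
  64 vs smaller child 35 at index 1, swap → [35, 64, 42, 66, 40, 80, 90, 71, 78]
  64 vs smaller child 40 at index 4, swap → [35, 40, 42, 66, 64, 80, 90, 71, 78]
extract-min #3 returns 35:
  remove root 35; move last element 78 to root → [78, 40, 42, 66, 64, 80, 90, 71]
  78 vs smaller child 40 at index 1, swap → [40, 78, 42, 66, 64, 80, 90, 71]
  78 vs smaller child 64 at index 4, swap → [40, 64, 42, 66, 78, 80, 90, 71]
extract-min #4 returns 40:
  remove root 40; move last element 71 to root → [71, 64, 42, 66, 78, 80, 90]
  71 vs smaller child 42 at index 2, swap → [42, 64, 71, 66, 78, 80, 90]
extract-min #5 returns 42:
  remove root 42; move last element 90 to root → [90, 64, 71, 66, 78, 80]
  90 vs smaller child 64 at index 1, swap → [64, 90, 71, 66, 78, 80]
  90 vs smaller child 66 at index 3, swap → [64, 66, 71, 90, 78, 80]

[64, 66, 71, 90, 78, 80]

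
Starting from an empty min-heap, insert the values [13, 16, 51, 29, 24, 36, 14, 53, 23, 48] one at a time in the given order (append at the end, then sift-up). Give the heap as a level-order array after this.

[13, 16, 14, 23, 24, 51, 36, 53, 29, 48]

Insert 13:
  append 13 at index 0 → [13] (no swap needed)
Insert 16:
  append 16 at index 1 → [13, 16] (no swap needed)
Insert 51:
  append 51 at index 2 → [13, 16, 51] (no swap needed)
Insert 29:
  append 29 at index 3 → [13, 16, 51, 29] (no swap needed)
Insert 24:
  append 24 at index 4 → [13, 16, 51, 29, 24] (no swap needed)
Insert 36:
  append 36 at index 5 → [13, 16, 51, 29, 24, 36]
  36 < parent 51 at index 2, swap → [13, 16, 36, 29, 24, 51]
Insert 14:
  append 14 at index 6 → [13, 16, 36, 29, 24, 51, 14]
  14 < parent 36 at index 2, swap → [13, 16, 14, 29, 24, 51, 36]
Insert 53:
  append 53 at index 7 → [13, 16, 14, 29, 24, 51, 36, 53] (no swap needed)
Insert 23:
  append 23 at index 8 → [13, 16, 14, 29, 24, 51, 36, 53, 23]
  23 < parent 29 at index 3, swap → [13, 16, 14, 23, 24, 51, 36, 53, 29]
Insert 48:
  append 48 at index 9 → [13, 16, 14, 23, 24, 51, 36, 53, 29, 48] (no swap needed)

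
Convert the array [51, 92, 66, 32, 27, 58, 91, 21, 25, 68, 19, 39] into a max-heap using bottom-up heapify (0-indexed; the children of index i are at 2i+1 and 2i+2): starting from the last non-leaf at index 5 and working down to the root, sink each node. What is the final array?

sift down from index 5: already satisfies heap property
sift down from index 4:
  27 vs larger child 68 at index 9, swap → [51, 92, 66, 32, 68, 58, 91, 21, 25, 27, 19, 39]
sift down from index 3: already satisfies heap property
sift down from index 2:
  66 vs larger child 91 at index 6, swap → [51, 92, 91, 32, 68, 58, 66, 21, 25, 27, 19, 39]
sift down from index 1: already satisfies heap property
sift down from index 0:
  51 vs larger child 92 at index 1, swap → [92, 51, 91, 32, 68, 58, 66, 21, 25, 27, 19, 39]
  51 vs larger child 68 at index 4, swap → [92, 68, 91, 32, 51, 58, 66, 21, 25, 27, 19, 39]

[92, 68, 91, 32, 51, 58, 66, 21, 25, 27, 19, 39]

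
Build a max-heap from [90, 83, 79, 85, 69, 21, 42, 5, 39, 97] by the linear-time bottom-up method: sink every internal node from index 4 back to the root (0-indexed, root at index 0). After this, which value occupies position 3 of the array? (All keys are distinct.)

85

sift down from index 4:
  69 vs only child 97 at index 9, swap → [90, 83, 79, 85, 97, 21, 42, 5, 39, 69]
sift down from index 3: already satisfies heap property
sift down from index 2: already satisfies heap property
sift down from index 1:
  83 vs larger child 97 at index 4, swap → [90, 97, 79, 85, 83, 21, 42, 5, 39, 69]
sift down from index 0:
  90 vs larger child 97 at index 1, swap → [97, 90, 79, 85, 83, 21, 42, 5, 39, 69]
resulting array: [97, 90, 79, 85, 83, 21, 42, 5, 39, 69]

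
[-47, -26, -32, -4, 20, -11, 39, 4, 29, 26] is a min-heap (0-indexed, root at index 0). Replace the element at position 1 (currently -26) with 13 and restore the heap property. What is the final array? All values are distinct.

[-47, -4, -32, 4, 20, -11, 39, 13, 29, 26]

set index 1 from -26 to 13 → [-47, 13, -32, -4, 20, -11, 39, 4, 29, 26]
13 vs smaller child -4 at index 3, swap → [-47, -4, -32, 13, 20, -11, 39, 4, 29, 26]
13 vs smaller child 4 at index 7, swap → [-47, -4, -32, 4, 20, -11, 39, 13, 29, 26]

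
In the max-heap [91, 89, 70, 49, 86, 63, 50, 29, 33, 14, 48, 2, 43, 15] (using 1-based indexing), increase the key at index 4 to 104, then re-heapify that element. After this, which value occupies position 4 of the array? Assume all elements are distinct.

89

set index 4 from 49 to 104 → [91, 89, 70, 104, 86, 63, 50, 29, 33, 14, 48, 2, 43, 15]
104 > parent 89 at index 2, swap → [91, 104, 70, 89, 86, 63, 50, 29, 33, 14, 48, 2, 43, 15]
104 > parent 91 at index 1, swap → [104, 91, 70, 89, 86, 63, 50, 29, 33, 14, 48, 2, 43, 15]
resulting array: [104, 91, 70, 89, 86, 63, 50, 29, 33, 14, 48, 2, 43, 15]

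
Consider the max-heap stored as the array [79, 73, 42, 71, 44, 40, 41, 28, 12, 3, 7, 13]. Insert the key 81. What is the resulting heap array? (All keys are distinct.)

[81, 73, 79, 71, 44, 42, 41, 28, 12, 3, 7, 13, 40]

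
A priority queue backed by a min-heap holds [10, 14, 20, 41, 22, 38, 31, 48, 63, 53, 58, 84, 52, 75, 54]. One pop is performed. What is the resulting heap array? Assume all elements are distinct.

remove root 10; move last element 54 to root → [54, 14, 20, 41, 22, 38, 31, 48, 63, 53, 58, 84, 52, 75]
54 vs smaller child 14 at index 1, swap → [14, 54, 20, 41, 22, 38, 31, 48, 63, 53, 58, 84, 52, 75]
54 vs smaller child 22 at index 4, swap → [14, 22, 20, 41, 54, 38, 31, 48, 63, 53, 58, 84, 52, 75]
54 vs smaller child 53 at index 9, swap → [14, 22, 20, 41, 53, 38, 31, 48, 63, 54, 58, 84, 52, 75]

[14, 22, 20, 41, 53, 38, 31, 48, 63, 54, 58, 84, 52, 75]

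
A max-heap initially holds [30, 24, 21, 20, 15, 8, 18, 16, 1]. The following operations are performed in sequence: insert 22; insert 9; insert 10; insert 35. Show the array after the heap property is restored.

[35, 24, 30, 20, 22, 21, 18, 16, 1, 15, 9, 8, 10]

insert 22:
  append 22 at index 9 → [30, 24, 21, 20, 15, 8, 18, 16, 1, 22]
  22 > parent 15 at index 4, swap → [30, 24, 21, 20, 22, 8, 18, 16, 1, 15]
insert 9:
  append 9 at index 10 → [30, 24, 21, 20, 22, 8, 18, 16, 1, 15, 9] (no swap needed)
insert 10:
  append 10 at index 11 → [30, 24, 21, 20, 22, 8, 18, 16, 1, 15, 9, 10]
  10 > parent 8 at index 5, swap → [30, 24, 21, 20, 22, 10, 18, 16, 1, 15, 9, 8]
insert 35:
  append 35 at index 12 → [30, 24, 21, 20, 22, 10, 18, 16, 1, 15, 9, 8, 35]
  35 > parent 10 at index 5, swap → [30, 24, 21, 20, 22, 35, 18, 16, 1, 15, 9, 8, 10]
  35 > parent 21 at index 2, swap → [30, 24, 35, 20, 22, 21, 18, 16, 1, 15, 9, 8, 10]
  35 > parent 30 at index 0, swap → [35, 24, 30, 20, 22, 21, 18, 16, 1, 15, 9, 8, 10]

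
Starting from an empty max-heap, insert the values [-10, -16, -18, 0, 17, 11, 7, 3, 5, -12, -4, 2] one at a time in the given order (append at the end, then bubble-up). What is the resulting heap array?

[17, 5, 11, 3, -4, 2, 7, -16, 0, -12, -10, -18]

Insert -10:
  append -10 at index 0 → [-10] (no swap needed)
Insert -16:
  append -16 at index 1 → [-10, -16] (no swap needed)
Insert -18:
  append -18 at index 2 → [-10, -16, -18] (no swap needed)
Insert 0:
  append 0 at index 3 → [-10, -16, -18, 0]
  0 > parent -16 at index 1, swap → [-10, 0, -18, -16]
  0 > parent -10 at index 0, swap → [0, -10, -18, -16]
Insert 17:
  append 17 at index 4 → [0, -10, -18, -16, 17]
  17 > parent -10 at index 1, swap → [0, 17, -18, -16, -10]
  17 > parent 0 at index 0, swap → [17, 0, -18, -16, -10]
Insert 11:
  append 11 at index 5 → [17, 0, -18, -16, -10, 11]
  11 > parent -18 at index 2, swap → [17, 0, 11, -16, -10, -18]
Insert 7:
  append 7 at index 6 → [17, 0, 11, -16, -10, -18, 7] (no swap needed)
Insert 3:
  append 3 at index 7 → [17, 0, 11, -16, -10, -18, 7, 3]
  3 > parent -16 at index 3, swap → [17, 0, 11, 3, -10, -18, 7, -16]
  3 > parent 0 at index 1, swap → [17, 3, 11, 0, -10, -18, 7, -16]
Insert 5:
  append 5 at index 8 → [17, 3, 11, 0, -10, -18, 7, -16, 5]
  5 > parent 0 at index 3, swap → [17, 3, 11, 5, -10, -18, 7, -16, 0]
  5 > parent 3 at index 1, swap → [17, 5, 11, 3, -10, -18, 7, -16, 0]
Insert -12:
  append -12 at index 9 → [17, 5, 11, 3, -10, -18, 7, -16, 0, -12] (no swap needed)
Insert -4:
  append -4 at index 10 → [17, 5, 11, 3, -10, -18, 7, -16, 0, -12, -4]
  -4 > parent -10 at index 4, swap → [17, 5, 11, 3, -4, -18, 7, -16, 0, -12, -10]
Insert 2:
  append 2 at index 11 → [17, 5, 11, 3, -4, -18, 7, -16, 0, -12, -10, 2]
  2 > parent -18 at index 5, swap → [17, 5, 11, 3, -4, 2, 7, -16, 0, -12, -10, -18]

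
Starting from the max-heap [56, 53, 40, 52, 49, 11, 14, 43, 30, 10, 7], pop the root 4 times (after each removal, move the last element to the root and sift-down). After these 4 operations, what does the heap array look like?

[43, 30, 40, 7, 10, 11, 14]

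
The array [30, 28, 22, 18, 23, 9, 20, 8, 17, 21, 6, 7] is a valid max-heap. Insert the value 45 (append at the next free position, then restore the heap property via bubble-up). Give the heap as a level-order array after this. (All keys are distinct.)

[45, 28, 30, 18, 23, 22, 20, 8, 17, 21, 6, 7, 9]

append 45 at index 12 → [30, 28, 22, 18, 23, 9, 20, 8, 17, 21, 6, 7, 45]
45 > parent 9 at index 5, swap → [30, 28, 22, 18, 23, 45, 20, 8, 17, 21, 6, 7, 9]
45 > parent 22 at index 2, swap → [30, 28, 45, 18, 23, 22, 20, 8, 17, 21, 6, 7, 9]
45 > parent 30 at index 0, swap → [45, 28, 30, 18, 23, 22, 20, 8, 17, 21, 6, 7, 9]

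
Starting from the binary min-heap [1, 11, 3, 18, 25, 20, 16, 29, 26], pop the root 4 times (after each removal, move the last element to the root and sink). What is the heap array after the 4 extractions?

extract-min #1 returns 1:
  remove root 1; move last element 26 to root → [26, 11, 3, 18, 25, 20, 16, 29]
  26 vs smaller child 3 at index 2, swap → [3, 11, 26, 18, 25, 20, 16, 29]
  26 vs smaller child 16 at index 6, swap → [3, 11, 16, 18, 25, 20, 26, 29]
extract-min #2 returns 3:
  remove root 3; move last element 29 to root → [29, 11, 16, 18, 25, 20, 26]
  29 vs smaller child 11 at index 1, swap → [11, 29, 16, 18, 25, 20, 26]
  29 vs smaller child 18 at index 3, swap → [11, 18, 16, 29, 25, 20, 26]
extract-min #3 returns 11:
  remove root 11; move last element 26 to root → [26, 18, 16, 29, 25, 20]
  26 vs smaller child 16 at index 2, swap → [16, 18, 26, 29, 25, 20]
  26 vs only child 20 at index 5, swap → [16, 18, 20, 29, 25, 26]
extract-min #4 returns 16:
  remove root 16; move last element 26 to root → [26, 18, 20, 29, 25]
  26 vs smaller child 18 at index 1, swap → [18, 26, 20, 29, 25]
  26 vs smaller child 25 at index 4, swap → [18, 25, 20, 29, 26]

[18, 25, 20, 29, 26]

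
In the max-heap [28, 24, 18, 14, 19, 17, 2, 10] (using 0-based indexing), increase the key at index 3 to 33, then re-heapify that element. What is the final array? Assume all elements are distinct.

[33, 28, 18, 24, 19, 17, 2, 10]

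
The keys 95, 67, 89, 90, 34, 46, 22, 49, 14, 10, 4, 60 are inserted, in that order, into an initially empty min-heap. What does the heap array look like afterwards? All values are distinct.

[4, 10, 34, 49, 14, 60, 46, 95, 67, 90, 22, 89]

Insert 95:
  append 95 at index 0 → [95] (no swap needed)
Insert 67:
  append 67 at index 1 → [95, 67]
  67 < parent 95 at index 0, swap → [67, 95]
Insert 89:
  append 89 at index 2 → [67, 95, 89] (no swap needed)
Insert 90:
  append 90 at index 3 → [67, 95, 89, 90]
  90 < parent 95 at index 1, swap → [67, 90, 89, 95]
Insert 34:
  append 34 at index 4 → [67, 90, 89, 95, 34]
  34 < parent 90 at index 1, swap → [67, 34, 89, 95, 90]
  34 < parent 67 at index 0, swap → [34, 67, 89, 95, 90]
Insert 46:
  append 46 at index 5 → [34, 67, 89, 95, 90, 46]
  46 < parent 89 at index 2, swap → [34, 67, 46, 95, 90, 89]
Insert 22:
  append 22 at index 6 → [34, 67, 46, 95, 90, 89, 22]
  22 < parent 46 at index 2, swap → [34, 67, 22, 95, 90, 89, 46]
  22 < parent 34 at index 0, swap → [22, 67, 34, 95, 90, 89, 46]
Insert 49:
  append 49 at index 7 → [22, 67, 34, 95, 90, 89, 46, 49]
  49 < parent 95 at index 3, swap → [22, 67, 34, 49, 90, 89, 46, 95]
  49 < parent 67 at index 1, swap → [22, 49, 34, 67, 90, 89, 46, 95]
Insert 14:
  append 14 at index 8 → [22, 49, 34, 67, 90, 89, 46, 95, 14]
  14 < parent 67 at index 3, swap → [22, 49, 34, 14, 90, 89, 46, 95, 67]
  14 < parent 49 at index 1, swap → [22, 14, 34, 49, 90, 89, 46, 95, 67]
  14 < parent 22 at index 0, swap → [14, 22, 34, 49, 90, 89, 46, 95, 67]
Insert 10:
  append 10 at index 9 → [14, 22, 34, 49, 90, 89, 46, 95, 67, 10]
  10 < parent 90 at index 4, swap → [14, 22, 34, 49, 10, 89, 46, 95, 67, 90]
  10 < parent 22 at index 1, swap → [14, 10, 34, 49, 22, 89, 46, 95, 67, 90]
  10 < parent 14 at index 0, swap → [10, 14, 34, 49, 22, 89, 46, 95, 67, 90]
Insert 4:
  append 4 at index 10 → [10, 14, 34, 49, 22, 89, 46, 95, 67, 90, 4]
  4 < parent 22 at index 4, swap → [10, 14, 34, 49, 4, 89, 46, 95, 67, 90, 22]
  4 < parent 14 at index 1, swap → [10, 4, 34, 49, 14, 89, 46, 95, 67, 90, 22]
  4 < parent 10 at index 0, swap → [4, 10, 34, 49, 14, 89, 46, 95, 67, 90, 22]
Insert 60:
  append 60 at index 11 → [4, 10, 34, 49, 14, 89, 46, 95, 67, 90, 22, 60]
  60 < parent 89 at index 5, swap → [4, 10, 34, 49, 14, 60, 46, 95, 67, 90, 22, 89]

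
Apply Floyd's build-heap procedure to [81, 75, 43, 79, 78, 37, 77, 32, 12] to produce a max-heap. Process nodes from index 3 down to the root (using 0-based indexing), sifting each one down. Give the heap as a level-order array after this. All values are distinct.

[81, 79, 77, 75, 78, 37, 43, 32, 12]

sift down from index 3: already satisfies heap property
sift down from index 2:
  43 vs larger child 77 at index 6, swap → [81, 75, 77, 79, 78, 37, 43, 32, 12]
sift down from index 1:
  75 vs larger child 79 at index 3, swap → [81, 79, 77, 75, 78, 37, 43, 32, 12]
sift down from index 0: already satisfies heap property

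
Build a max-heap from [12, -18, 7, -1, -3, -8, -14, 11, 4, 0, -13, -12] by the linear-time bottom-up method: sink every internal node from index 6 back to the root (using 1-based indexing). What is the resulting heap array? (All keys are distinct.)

[12, 11, 7, 4, 0, -8, -14, -1, -18, -3, -13, -12]

sift down from index 6: already satisfies heap property
sift down from index 5:
  -3 vs larger child 0 at index 10, swap → [12, -18, 7, -1, 0, -8, -14, 11, 4, -3, -13, -12]
sift down from index 4:
  -1 vs larger child 11 at index 8, swap → [12, -18, 7, 11, 0, -8, -14, -1, 4, -3, -13, -12]
sift down from index 3: already satisfies heap property
sift down from index 2:
  -18 vs larger child 11 at index 4, swap → [12, 11, 7, -18, 0, -8, -14, -1, 4, -3, -13, -12]
  -18 vs larger child 4 at index 9, swap → [12, 11, 7, 4, 0, -8, -14, -1, -18, -3, -13, -12]
sift down from index 1: already satisfies heap property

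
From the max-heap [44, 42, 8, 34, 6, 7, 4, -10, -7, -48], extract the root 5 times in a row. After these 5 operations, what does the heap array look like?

extract-max #1 returns 44:
  remove root 44; move last element -48 to root → [-48, 42, 8, 34, 6, 7, 4, -10, -7]
  -48 vs larger child 42 at index 1, swap → [42, -48, 8, 34, 6, 7, 4, -10, -7]
  -48 vs larger child 34 at index 3, swap → [42, 34, 8, -48, 6, 7, 4, -10, -7]
  -48 vs larger child -7 at index 8, swap → [42, 34, 8, -7, 6, 7, 4, -10, -48]
extract-max #2 returns 42:
  remove root 42; move last element -48 to root → [-48, 34, 8, -7, 6, 7, 4, -10]
  -48 vs larger child 34 at index 1, swap → [34, -48, 8, -7, 6, 7, 4, -10]
  -48 vs larger child 6 at index 4, swap → [34, 6, 8, -7, -48, 7, 4, -10]
extract-max #3 returns 34:
  remove root 34; move last element -10 to root → [-10, 6, 8, -7, -48, 7, 4]
  -10 vs larger child 8 at index 2, swap → [8, 6, -10, -7, -48, 7, 4]
  -10 vs larger child 7 at index 5, swap → [8, 6, 7, -7, -48, -10, 4]
extract-max #4 returns 8:
  remove root 8; move last element 4 to root → [4, 6, 7, -7, -48, -10]
  4 vs larger child 7 at index 2, swap → [7, 6, 4, -7, -48, -10]
extract-max #5 returns 7:
  remove root 7; move last element -10 to root → [-10, 6, 4, -7, -48]
  -10 vs larger child 6 at index 1, swap → [6, -10, 4, -7, -48]
  -10 vs larger child -7 at index 3, swap → [6, -7, 4, -10, -48]

[6, -7, 4, -10, -48]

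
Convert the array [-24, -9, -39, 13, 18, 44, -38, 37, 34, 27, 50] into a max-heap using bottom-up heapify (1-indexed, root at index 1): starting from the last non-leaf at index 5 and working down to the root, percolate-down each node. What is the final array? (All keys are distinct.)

sift down from index 5:
  18 vs larger child 50 at index 11, swap → [-24, -9, -39, 13, 50, 44, -38, 37, 34, 27, 18]
sift down from index 4:
  13 vs larger child 37 at index 8, swap → [-24, -9, -39, 37, 50, 44, -38, 13, 34, 27, 18]
sift down from index 3:
  -39 vs larger child 44 at index 6, swap → [-24, -9, 44, 37, 50, -39, -38, 13, 34, 27, 18]
sift down from index 2:
  -9 vs larger child 50 at index 5, swap → [-24, 50, 44, 37, -9, -39, -38, 13, 34, 27, 18]
  -9 vs larger child 27 at index 10, swap → [-24, 50, 44, 37, 27, -39, -38, 13, 34, -9, 18]
sift down from index 1:
  -24 vs larger child 50 at index 2, swap → [50, -24, 44, 37, 27, -39, -38, 13, 34, -9, 18]
  -24 vs larger child 37 at index 4, swap → [50, 37, 44, -24, 27, -39, -38, 13, 34, -9, 18]
  -24 vs larger child 34 at index 9, swap → [50, 37, 44, 34, 27, -39, -38, 13, -24, -9, 18]

[50, 37, 44, 34, 27, -39, -38, 13, -24, -9, 18]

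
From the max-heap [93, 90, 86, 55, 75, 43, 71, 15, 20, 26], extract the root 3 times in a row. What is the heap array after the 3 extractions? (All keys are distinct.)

[75, 55, 71, 15, 26, 43, 20]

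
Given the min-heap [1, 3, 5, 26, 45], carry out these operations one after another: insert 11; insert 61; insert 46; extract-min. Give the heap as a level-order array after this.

[3, 26, 5, 46, 45, 11, 61]

insert 11:
  append 11 at index 5 → [1, 3, 5, 26, 45, 11] (no swap needed)
insert 61:
  append 61 at index 6 → [1, 3, 5, 26, 45, 11, 61] (no swap needed)
insert 46:
  append 46 at index 7 → [1, 3, 5, 26, 45, 11, 61, 46] (no swap needed)
extract-min → returns 1:
  remove root 1; move last element 46 to root → [46, 3, 5, 26, 45, 11, 61]
  46 vs smaller child 3 at index 1, swap → [3, 46, 5, 26, 45, 11, 61]
  46 vs smaller child 26 at index 3, swap → [3, 26, 5, 46, 45, 11, 61]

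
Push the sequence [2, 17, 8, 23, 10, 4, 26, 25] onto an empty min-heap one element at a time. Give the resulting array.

[2, 10, 4, 23, 17, 8, 26, 25]

Insert 2:
  append 2 at index 0 → [2] (no swap needed)
Insert 17:
  append 17 at index 1 → [2, 17] (no swap needed)
Insert 8:
  append 8 at index 2 → [2, 17, 8] (no swap needed)
Insert 23:
  append 23 at index 3 → [2, 17, 8, 23] (no swap needed)
Insert 10:
  append 10 at index 4 → [2, 17, 8, 23, 10]
  10 < parent 17 at index 1, swap → [2, 10, 8, 23, 17]
Insert 4:
  append 4 at index 5 → [2, 10, 8, 23, 17, 4]
  4 < parent 8 at index 2, swap → [2, 10, 4, 23, 17, 8]
Insert 26:
  append 26 at index 6 → [2, 10, 4, 23, 17, 8, 26] (no swap needed)
Insert 25:
  append 25 at index 7 → [2, 10, 4, 23, 17, 8, 26, 25] (no swap needed)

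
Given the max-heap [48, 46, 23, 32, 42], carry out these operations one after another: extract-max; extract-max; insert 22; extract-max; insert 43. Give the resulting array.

[43, 32, 23, 22]

extract-max → returns 48:
  remove root 48; move last element 42 to root → [42, 46, 23, 32]
  42 vs larger child 46 at index 1, swap → [46, 42, 23, 32]
extract-max → returns 46:
  remove root 46; move last element 32 to root → [32, 42, 23]
  32 vs larger child 42 at index 1, swap → [42, 32, 23]
insert 22:
  append 22 at index 3 → [42, 32, 23, 22] (no swap needed)
extract-max → returns 42:
  remove root 42; move last element 22 to root → [22, 32, 23]
  22 vs larger child 32 at index 1, swap → [32, 22, 23]
insert 43:
  append 43 at index 3 → [32, 22, 23, 43]
  43 > parent 22 at index 1, swap → [32, 43, 23, 22]
  43 > parent 32 at index 0, swap → [43, 32, 23, 22]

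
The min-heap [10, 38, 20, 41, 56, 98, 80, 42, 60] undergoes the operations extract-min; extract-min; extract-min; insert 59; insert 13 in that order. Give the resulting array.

[13, 41, 59, 42, 56, 98, 60, 80]

extract-min → returns 10:
  remove root 10; move last element 60 to root → [60, 38, 20, 41, 56, 98, 80, 42]
  60 vs smaller child 20 at index 2, swap → [20, 38, 60, 41, 56, 98, 80, 42]
extract-min → returns 20:
  remove root 20; move last element 42 to root → [42, 38, 60, 41, 56, 98, 80]
  42 vs smaller child 38 at index 1, swap → [38, 42, 60, 41, 56, 98, 80]
  42 vs smaller child 41 at index 3, swap → [38, 41, 60, 42, 56, 98, 80]
extract-min → returns 38:
  remove root 38; move last element 80 to root → [80, 41, 60, 42, 56, 98]
  80 vs smaller child 41 at index 1, swap → [41, 80, 60, 42, 56, 98]
  80 vs smaller child 42 at index 3, swap → [41, 42, 60, 80, 56, 98]
insert 59:
  append 59 at index 6 → [41, 42, 60, 80, 56, 98, 59]
  59 < parent 60 at index 2, swap → [41, 42, 59, 80, 56, 98, 60]
insert 13:
  append 13 at index 7 → [41, 42, 59, 80, 56, 98, 60, 13]
  13 < parent 80 at index 3, swap → [41, 42, 59, 13, 56, 98, 60, 80]
  13 < parent 42 at index 1, swap → [41, 13, 59, 42, 56, 98, 60, 80]
  13 < parent 41 at index 0, swap → [13, 41, 59, 42, 56, 98, 60, 80]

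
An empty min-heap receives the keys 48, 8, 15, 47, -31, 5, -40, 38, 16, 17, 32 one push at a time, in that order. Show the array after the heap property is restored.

Insert 48:
  append 48 at index 0 → [48] (no swap needed)
Insert 8:
  append 8 at index 1 → [48, 8]
  8 < parent 48 at index 0, swap → [8, 48]
Insert 15:
  append 15 at index 2 → [8, 48, 15] (no swap needed)
Insert 47:
  append 47 at index 3 → [8, 48, 15, 47]
  47 < parent 48 at index 1, swap → [8, 47, 15, 48]
Insert -31:
  append -31 at index 4 → [8, 47, 15, 48, -31]
  -31 < parent 47 at index 1, swap → [8, -31, 15, 48, 47]
  -31 < parent 8 at index 0, swap → [-31, 8, 15, 48, 47]
Insert 5:
  append 5 at index 5 → [-31, 8, 15, 48, 47, 5]
  5 < parent 15 at index 2, swap → [-31, 8, 5, 48, 47, 15]
Insert -40:
  append -40 at index 6 → [-31, 8, 5, 48, 47, 15, -40]
  -40 < parent 5 at index 2, swap → [-31, 8, -40, 48, 47, 15, 5]
  -40 < parent -31 at index 0, swap → [-40, 8, -31, 48, 47, 15, 5]
Insert 38:
  append 38 at index 7 → [-40, 8, -31, 48, 47, 15, 5, 38]
  38 < parent 48 at index 3, swap → [-40, 8, -31, 38, 47, 15, 5, 48]
Insert 16:
  append 16 at index 8 → [-40, 8, -31, 38, 47, 15, 5, 48, 16]
  16 < parent 38 at index 3, swap → [-40, 8, -31, 16, 47, 15, 5, 48, 38]
Insert 17:
  append 17 at index 9 → [-40, 8, -31, 16, 47, 15, 5, 48, 38, 17]
  17 < parent 47 at index 4, swap → [-40, 8, -31, 16, 17, 15, 5, 48, 38, 47]
Insert 32:
  append 32 at index 10 → [-40, 8, -31, 16, 17, 15, 5, 48, 38, 47, 32] (no swap needed)

[-40, 8, -31, 16, 17, 15, 5, 48, 38, 47, 32]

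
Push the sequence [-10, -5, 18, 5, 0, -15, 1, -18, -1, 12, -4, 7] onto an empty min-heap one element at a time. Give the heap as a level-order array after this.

Insert -10:
  append -10 at index 0 → [-10] (no swap needed)
Insert -5:
  append -5 at index 1 → [-10, -5] (no swap needed)
Insert 18:
  append 18 at index 2 → [-10, -5, 18] (no swap needed)
Insert 5:
  append 5 at index 3 → [-10, -5, 18, 5] (no swap needed)
Insert 0:
  append 0 at index 4 → [-10, -5, 18, 5, 0] (no swap needed)
Insert -15:
  append -15 at index 5 → [-10, -5, 18, 5, 0, -15]
  -15 < parent 18 at index 2, swap → [-10, -5, -15, 5, 0, 18]
  -15 < parent -10 at index 0, swap → [-15, -5, -10, 5, 0, 18]
Insert 1:
  append 1 at index 6 → [-15, -5, -10, 5, 0, 18, 1] (no swap needed)
Insert -18:
  append -18 at index 7 → [-15, -5, -10, 5, 0, 18, 1, -18]
  -18 < parent 5 at index 3, swap → [-15, -5, -10, -18, 0, 18, 1, 5]
  -18 < parent -5 at index 1, swap → [-15, -18, -10, -5, 0, 18, 1, 5]
  -18 < parent -15 at index 0, swap → [-18, -15, -10, -5, 0, 18, 1, 5]
Insert -1:
  append -1 at index 8 → [-18, -15, -10, -5, 0, 18, 1, 5, -1] (no swap needed)
Insert 12:
  append 12 at index 9 → [-18, -15, -10, -5, 0, 18, 1, 5, -1, 12] (no swap needed)
Insert -4:
  append -4 at index 10 → [-18, -15, -10, -5, 0, 18, 1, 5, -1, 12, -4]
  -4 < parent 0 at index 4, swap → [-18, -15, -10, -5, -4, 18, 1, 5, -1, 12, 0]
Insert 7:
  append 7 at index 11 → [-18, -15, -10, -5, -4, 18, 1, 5, -1, 12, 0, 7]
  7 < parent 18 at index 5, swap → [-18, -15, -10, -5, -4, 7, 1, 5, -1, 12, 0, 18]

[-18, -15, -10, -5, -4, 7, 1, 5, -1, 12, 0, 18]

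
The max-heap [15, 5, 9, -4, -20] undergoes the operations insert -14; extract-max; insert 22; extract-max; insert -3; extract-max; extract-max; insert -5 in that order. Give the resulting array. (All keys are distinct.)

[-3, -4, -20, -14, -5]

insert -14:
  append -14 at index 5 → [15, 5, 9, -4, -20, -14] (no swap needed)
extract-max → returns 15:
  remove root 15; move last element -14 to root → [-14, 5, 9, -4, -20]
  -14 vs larger child 9 at index 2, swap → [9, 5, -14, -4, -20]
insert 22:
  append 22 at index 5 → [9, 5, -14, -4, -20, 22]
  22 > parent -14 at index 2, swap → [9, 5, 22, -4, -20, -14]
  22 > parent 9 at index 0, swap → [22, 5, 9, -4, -20, -14]
extract-max → returns 22:
  remove root 22; move last element -14 to root → [-14, 5, 9, -4, -20]
  -14 vs larger child 9 at index 2, swap → [9, 5, -14, -4, -20]
insert -3:
  append -3 at index 5 → [9, 5, -14, -4, -20, -3]
  -3 > parent -14 at index 2, swap → [9, 5, -3, -4, -20, -14]
extract-max → returns 9:
  remove root 9; move last element -14 to root → [-14, 5, -3, -4, -20]
  -14 vs larger child 5 at index 1, swap → [5, -14, -3, -4, -20]
  -14 vs larger child -4 at index 3, swap → [5, -4, -3, -14, -20]
extract-max → returns 5:
  remove root 5; move last element -20 to root → [-20, -4, -3, -14]
  -20 vs larger child -3 at index 2, swap → [-3, -4, -20, -14]
insert -5:
  append -5 at index 4 → [-3, -4, -20, -14, -5] (no swap needed)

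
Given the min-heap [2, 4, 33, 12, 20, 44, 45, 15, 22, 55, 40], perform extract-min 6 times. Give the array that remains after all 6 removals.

[33, 40, 44, 45, 55]

extract-min #1 returns 2:
  remove root 2; move last element 40 to root → [40, 4, 33, 12, 20, 44, 45, 15, 22, 55]
  40 vs smaller child 4 at index 1, swap → [4, 40, 33, 12, 20, 44, 45, 15, 22, 55]
  40 vs smaller child 12 at index 3, swap → [4, 12, 33, 40, 20, 44, 45, 15, 22, 55]
  40 vs smaller child 15 at index 7, swap → [4, 12, 33, 15, 20, 44, 45, 40, 22, 55]
extract-min #2 returns 4:
  remove root 4; move last element 55 to root → [55, 12, 33, 15, 20, 44, 45, 40, 22]
  55 vs smaller child 12 at index 1, swap → [12, 55, 33, 15, 20, 44, 45, 40, 22]
  55 vs smaller child 15 at index 3, swap → [12, 15, 33, 55, 20, 44, 45, 40, 22]
  55 vs smaller child 22 at index 8, swap → [12, 15, 33, 22, 20, 44, 45, 40, 55]
extract-min #3 returns 12:
  remove root 12; move last element 55 to root → [55, 15, 33, 22, 20, 44, 45, 40]
  55 vs smaller child 15 at index 1, swap → [15, 55, 33, 22, 20, 44, 45, 40]
  55 vs smaller child 20 at index 4, swap → [15, 20, 33, 22, 55, 44, 45, 40]
extract-min #4 returns 15:
  remove root 15; move last element 40 to root → [40, 20, 33, 22, 55, 44, 45]
  40 vs smaller child 20 at index 1, swap → [20, 40, 33, 22, 55, 44, 45]
  40 vs smaller child 22 at index 3, swap → [20, 22, 33, 40, 55, 44, 45]
extract-min #5 returns 20:
  remove root 20; move last element 45 to root → [45, 22, 33, 40, 55, 44]
  45 vs smaller child 22 at index 1, swap → [22, 45, 33, 40, 55, 44]
  45 vs smaller child 40 at index 3, swap → [22, 40, 33, 45, 55, 44]
extract-min #6 returns 22:
  remove root 22; move last element 44 to root → [44, 40, 33, 45, 55]
  44 vs smaller child 33 at index 2, swap → [33, 40, 44, 45, 55]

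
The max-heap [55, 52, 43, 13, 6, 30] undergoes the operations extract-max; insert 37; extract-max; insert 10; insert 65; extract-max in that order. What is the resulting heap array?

[43, 30, 37, 13, 6, 10]

extract-max → returns 55:
  remove root 55; move last element 30 to root → [30, 52, 43, 13, 6]
  30 vs larger child 52 at index 1, swap → [52, 30, 43, 13, 6]
insert 37:
  append 37 at index 5 → [52, 30, 43, 13, 6, 37] (no swap needed)
extract-max → returns 52:
  remove root 52; move last element 37 to root → [37, 30, 43, 13, 6]
  37 vs larger child 43 at index 2, swap → [43, 30, 37, 13, 6]
insert 10:
  append 10 at index 5 → [43, 30, 37, 13, 6, 10] (no swap needed)
insert 65:
  append 65 at index 6 → [43, 30, 37, 13, 6, 10, 65]
  65 > parent 37 at index 2, swap → [43, 30, 65, 13, 6, 10, 37]
  65 > parent 43 at index 0, swap → [65, 30, 43, 13, 6, 10, 37]
extract-max → returns 65:
  remove root 65; move last element 37 to root → [37, 30, 43, 13, 6, 10]
  37 vs larger child 43 at index 2, swap → [43, 30, 37, 13, 6, 10]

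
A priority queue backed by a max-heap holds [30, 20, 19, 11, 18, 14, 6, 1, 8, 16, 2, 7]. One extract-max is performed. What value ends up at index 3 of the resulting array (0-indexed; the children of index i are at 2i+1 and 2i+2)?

remove root 30; move last element 7 to root → [7, 20, 19, 11, 18, 14, 6, 1, 8, 16, 2]
7 vs larger child 20 at index 1, swap → [20, 7, 19, 11, 18, 14, 6, 1, 8, 16, 2]
7 vs larger child 18 at index 4, swap → [20, 18, 19, 11, 7, 14, 6, 1, 8, 16, 2]
7 vs larger child 16 at index 9, swap → [20, 18, 19, 11, 16, 14, 6, 1, 8, 7, 2]
resulting array: [20, 18, 19, 11, 16, 14, 6, 1, 8, 7, 2]

11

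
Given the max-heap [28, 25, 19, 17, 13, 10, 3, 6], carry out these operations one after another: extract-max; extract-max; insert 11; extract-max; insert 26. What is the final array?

extract-max → returns 28:
  remove root 28; move last element 6 to root → [6, 25, 19, 17, 13, 10, 3]
  6 vs larger child 25 at index 1, swap → [25, 6, 19, 17, 13, 10, 3]
  6 vs larger child 17 at index 3, swap → [25, 17, 19, 6, 13, 10, 3]
extract-max → returns 25:
  remove root 25; move last element 3 to root → [3, 17, 19, 6, 13, 10]
  3 vs larger child 19 at index 2, swap → [19, 17, 3, 6, 13, 10]
  3 vs only child 10 at index 5, swap → [19, 17, 10, 6, 13, 3]
insert 11:
  append 11 at index 6 → [19, 17, 10, 6, 13, 3, 11]
  11 > parent 10 at index 2, swap → [19, 17, 11, 6, 13, 3, 10]
extract-max → returns 19:
  remove root 19; move last element 10 to root → [10, 17, 11, 6, 13, 3]
  10 vs larger child 17 at index 1, swap → [17, 10, 11, 6, 13, 3]
  10 vs larger child 13 at index 4, swap → [17, 13, 11, 6, 10, 3]
insert 26:
  append 26 at index 6 → [17, 13, 11, 6, 10, 3, 26]
  26 > parent 11 at index 2, swap → [17, 13, 26, 6, 10, 3, 11]
  26 > parent 17 at index 0, swap → [26, 13, 17, 6, 10, 3, 11]

[26, 13, 17, 6, 10, 3, 11]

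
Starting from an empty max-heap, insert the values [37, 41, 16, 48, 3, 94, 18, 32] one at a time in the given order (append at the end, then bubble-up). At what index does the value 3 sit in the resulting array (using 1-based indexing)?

5

Insert 37:
  append 37 at index 1 → [37] (no swap needed)
Insert 41:
  append 41 at index 2 → [37, 41]
  41 > parent 37 at index 1, swap → [41, 37]
Insert 16:
  append 16 at index 3 → [41, 37, 16] (no swap needed)
Insert 48:
  append 48 at index 4 → [41, 37, 16, 48]
  48 > parent 37 at index 2, swap → [41, 48, 16, 37]
  48 > parent 41 at index 1, swap → [48, 41, 16, 37]
Insert 3:
  append 3 at index 5 → [48, 41, 16, 37, 3] (no swap needed)
Insert 94:
  append 94 at index 6 → [48, 41, 16, 37, 3, 94]
  94 > parent 16 at index 3, swap → [48, 41, 94, 37, 3, 16]
  94 > parent 48 at index 1, swap → [94, 41, 48, 37, 3, 16]
Insert 18:
  append 18 at index 7 → [94, 41, 48, 37, 3, 16, 18] (no swap needed)
Insert 32:
  append 32 at index 8 → [94, 41, 48, 37, 3, 16, 18, 32] (no swap needed)
resulting array: [94, 41, 48, 37, 3, 16, 18, 32]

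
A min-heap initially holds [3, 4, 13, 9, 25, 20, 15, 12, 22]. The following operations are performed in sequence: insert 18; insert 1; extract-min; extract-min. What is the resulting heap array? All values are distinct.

insert 18:
  append 18 at index 9 → [3, 4, 13, 9, 25, 20, 15, 12, 22, 18]
  18 < parent 25 at index 4, swap → [3, 4, 13, 9, 18, 20, 15, 12, 22, 25]
insert 1:
  append 1 at index 10 → [3, 4, 13, 9, 18, 20, 15, 12, 22, 25, 1]
  1 < parent 18 at index 4, swap → [3, 4, 13, 9, 1, 20, 15, 12, 22, 25, 18]
  1 < parent 4 at index 1, swap → [3, 1, 13, 9, 4, 20, 15, 12, 22, 25, 18]
  1 < parent 3 at index 0, swap → [1, 3, 13, 9, 4, 20, 15, 12, 22, 25, 18]
extract-min → returns 1:
  remove root 1; move last element 18 to root → [18, 3, 13, 9, 4, 20, 15, 12, 22, 25]
  18 vs smaller child 3 at index 1, swap → [3, 18, 13, 9, 4, 20, 15, 12, 22, 25]
  18 vs smaller child 4 at index 4, swap → [3, 4, 13, 9, 18, 20, 15, 12, 22, 25]
extract-min → returns 3:
  remove root 3; move last element 25 to root → [25, 4, 13, 9, 18, 20, 15, 12, 22]
  25 vs smaller child 4 at index 1, swap → [4, 25, 13, 9, 18, 20, 15, 12, 22]
  25 vs smaller child 9 at index 3, swap → [4, 9, 13, 25, 18, 20, 15, 12, 22]
  25 vs smaller child 12 at index 7, swap → [4, 9, 13, 12, 18, 20, 15, 25, 22]

[4, 9, 13, 12, 18, 20, 15, 25, 22]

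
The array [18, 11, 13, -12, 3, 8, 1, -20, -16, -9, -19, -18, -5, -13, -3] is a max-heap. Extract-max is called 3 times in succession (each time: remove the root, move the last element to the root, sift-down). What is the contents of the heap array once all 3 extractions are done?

[8, 3, 1, -12, -9, -3, -5, -20, -16, -13, -19, -18]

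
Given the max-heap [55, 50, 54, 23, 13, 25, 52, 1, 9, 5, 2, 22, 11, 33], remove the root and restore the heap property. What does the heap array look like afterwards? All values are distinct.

remove root 55; move last element 33 to root → [33, 50, 54, 23, 13, 25, 52, 1, 9, 5, 2, 22, 11]
33 vs larger child 54 at index 2, swap → [54, 50, 33, 23, 13, 25, 52, 1, 9, 5, 2, 22, 11]
33 vs larger child 52 at index 6, swap → [54, 50, 52, 23, 13, 25, 33, 1, 9, 5, 2, 22, 11]

[54, 50, 52, 23, 13, 25, 33, 1, 9, 5, 2, 22, 11]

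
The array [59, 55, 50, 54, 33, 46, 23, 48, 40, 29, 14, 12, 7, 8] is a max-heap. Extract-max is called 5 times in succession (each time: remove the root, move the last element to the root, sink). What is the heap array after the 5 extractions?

extract-max #1 returns 59:
  remove root 59; move last element 8 to root → [8, 55, 50, 54, 33, 46, 23, 48, 40, 29, 14, 12, 7]
  8 vs larger child 55 at index 1, swap → [55, 8, 50, 54, 33, 46, 23, 48, 40, 29, 14, 12, 7]
  8 vs larger child 54 at index 3, swap → [55, 54, 50, 8, 33, 46, 23, 48, 40, 29, 14, 12, 7]
  8 vs larger child 48 at index 7, swap → [55, 54, 50, 48, 33, 46, 23, 8, 40, 29, 14, 12, 7]
extract-max #2 returns 55:
  remove root 55; move last element 7 to root → [7, 54, 50, 48, 33, 46, 23, 8, 40, 29, 14, 12]
  7 vs larger child 54 at index 1, swap → [54, 7, 50, 48, 33, 46, 23, 8, 40, 29, 14, 12]
  7 vs larger child 48 at index 3, swap → [54, 48, 50, 7, 33, 46, 23, 8, 40, 29, 14, 12]
  7 vs larger child 40 at index 8, swap → [54, 48, 50, 40, 33, 46, 23, 8, 7, 29, 14, 12]
extract-max #3 returns 54:
  remove root 54; move last element 12 to root → [12, 48, 50, 40, 33, 46, 23, 8, 7, 29, 14]
  12 vs larger child 50 at index 2, swap → [50, 48, 12, 40, 33, 46, 23, 8, 7, 29, 14]
  12 vs larger child 46 at index 5, swap → [50, 48, 46, 40, 33, 12, 23, 8, 7, 29, 14]
extract-max #4 returns 50:
  remove root 50; move last element 14 to root → [14, 48, 46, 40, 33, 12, 23, 8, 7, 29]
  14 vs larger child 48 at index 1, swap → [48, 14, 46, 40, 33, 12, 23, 8, 7, 29]
  14 vs larger child 40 at index 3, swap → [48, 40, 46, 14, 33, 12, 23, 8, 7, 29]
extract-max #5 returns 48:
  remove root 48; move last element 29 to root → [29, 40, 46, 14, 33, 12, 23, 8, 7]
  29 vs larger child 46 at index 2, swap → [46, 40, 29, 14, 33, 12, 23, 8, 7]

[46, 40, 29, 14, 33, 12, 23, 8, 7]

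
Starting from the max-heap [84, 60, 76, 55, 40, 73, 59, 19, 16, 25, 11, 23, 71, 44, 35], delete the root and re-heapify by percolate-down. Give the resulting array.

remove root 84; move last element 35 to root → [35, 60, 76, 55, 40, 73, 59, 19, 16, 25, 11, 23, 71, 44]
35 vs larger child 76 at index 2, swap → [76, 60, 35, 55, 40, 73, 59, 19, 16, 25, 11, 23, 71, 44]
35 vs larger child 73 at index 5, swap → [76, 60, 73, 55, 40, 35, 59, 19, 16, 25, 11, 23, 71, 44]
35 vs larger child 71 at index 12, swap → [76, 60, 73, 55, 40, 71, 59, 19, 16, 25, 11, 23, 35, 44]

[76, 60, 73, 55, 40, 71, 59, 19, 16, 25, 11, 23, 35, 44]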